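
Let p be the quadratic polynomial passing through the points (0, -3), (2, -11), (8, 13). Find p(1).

-8

Write p(s) = as^2 + bs + c. Substituting each data point gives a linear system:
  c = -3
  4a + 2b + c = -11
  64a + 8b + c = 13
Solving the system yields a = 1, b = -6, c = -3.
So p(s) = s^2 - 6s - 3.
Then p(1) = -8.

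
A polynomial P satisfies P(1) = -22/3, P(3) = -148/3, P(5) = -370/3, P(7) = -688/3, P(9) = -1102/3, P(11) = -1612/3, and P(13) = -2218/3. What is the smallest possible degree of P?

Forward differences of the values at u = 1, 3, 5, 7, 9, 11, 13:
  P  : -22/3  -148/3  -370/3  -688/3  -1102/3  -1612/3  -2218/3
  Δ  : -42  -74  -106  -138  -170  -202
  Δ^2: -32  -32  -32  -32  -32
  Δ^3: 0  0  0  0
  Δ^4: 0  0  0
  Δ^5: 0  0
  Δ^6: 0
The second differences are constant (-32) and nonzero, while all higher differences vanish, so the minimal degree is 2.

2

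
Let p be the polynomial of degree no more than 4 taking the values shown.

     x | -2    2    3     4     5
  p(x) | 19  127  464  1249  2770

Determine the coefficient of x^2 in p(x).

Write p(x) = ax^4 + bx^3 + cx^2 + dx + e. Substituting each data point gives a linear system:
  16a - 8b + 4c - 2d + e = 19
  16a + 8b + 4c + 2d + e = 127
  81a + 27b + 9c + 3d + e = 464
  256a + 64b + 16c + 4d + e = 1249
  625a + 125b + 25c + 5d + e = 2770
Solving the system yields a = 3, b = 6, c = 5, d = 3, e = 5.
So p(x) = 3x^4 + 6x^3 + 5x^2 + 3x + 5.
The coefficient of x^2 is 5.

5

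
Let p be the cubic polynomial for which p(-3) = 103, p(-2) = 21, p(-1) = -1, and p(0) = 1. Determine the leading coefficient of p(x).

Write p(x) = ax^3 + bx^2 + cx + d. Substituting each data point gives a linear system:
  -27a + 9b - 3c + d = 103
  -8a + 4b - 2c + d = 21
  -a + b - c + d = -1
  d = 1
Solving the system yields a = -6, b = -6, c = 2, d = 1.
So p(x) = -6x³ - 6x² + 2x + 1.
The leading coefficient is -6.

-6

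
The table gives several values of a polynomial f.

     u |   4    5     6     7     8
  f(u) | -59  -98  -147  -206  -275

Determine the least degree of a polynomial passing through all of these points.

2

Forward differences of the values at u = 4, 5, 6, 7, 8:
  f  : -59  -98  -147  -206  -275
  Δ  : -39  -49  -59  -69
  Δ^2: -10  -10  -10
  Δ^3: 0  0
  Δ^4: 0
The second differences are constant (-10) and nonzero, while all higher differences vanish, so the minimal degree is 2.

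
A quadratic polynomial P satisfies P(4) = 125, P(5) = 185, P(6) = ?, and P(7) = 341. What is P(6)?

On equispaced nodes a degree-2 polynomial has vanishing third forward difference, so
  - P(4) + 3·P(5) - 3·P(6) + P(7) = 0.
Substituting the known values and solving for P(6):
  -3·P(6) = -771
  P(6) = 257.

257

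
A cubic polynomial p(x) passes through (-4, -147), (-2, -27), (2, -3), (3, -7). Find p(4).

-3

Using the Lagrange interpolation formula with nodes -4, -2, 2, 3:
  L_0(x) = (x + 2)(x - 2)(x - 3) / -84
  L_1(x) = (x + 4)(x - 2)(x - 3) / 40
  L_2(x) = (x + 4)(x + 2)(x - 3) / -24
  L_3(x) = (x + 4)(x + 2)(x - 2) / 35
Then p(x) = -147·L_0(x) - 27·L_1(x) - 3·L_2(x) - 7·L_3(x).
Expanding and collecting terms gives p(x) = x³ - 5x² + 2x + 5.
Evaluating at x = 4: p(4) = -3.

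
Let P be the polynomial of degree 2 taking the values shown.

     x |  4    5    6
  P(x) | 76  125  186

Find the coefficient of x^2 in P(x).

Write P(x) = ax^2 + bx + c. Substituting each data point gives a linear system:
  16a + 4b + c = 76
  25a + 5b + c = 125
  36a + 6b + c = 186
Solving the system yields a = 6, b = -5, c = 0.
So P(x) = 6x^2 - 5x.
The leading coefficient is 6.

6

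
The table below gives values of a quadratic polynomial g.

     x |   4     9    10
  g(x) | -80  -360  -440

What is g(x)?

g(x) = -4x^2 - 4x

Write g(x) = ax^2 + bx + c. Substituting each data point gives a linear system:
  16a + 4b + c = -80
  81a + 9b + c = -360
  100a + 10b + c = -440
Solving the system yields a = -4, b = -4, c = 0.
So g(x) = -4x² - 4x.
Check: g(10) = -440. ✓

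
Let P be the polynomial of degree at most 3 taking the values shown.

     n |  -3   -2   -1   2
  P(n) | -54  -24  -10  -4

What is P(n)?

Write P(n) = an^3 + bn^2 + cn + d. Substituting each data point gives a linear system:
  -27a + 9b - 3c + d = -54
  -8a + 4b - 2c + d = -24
  -a + b - c + d = -10
  8a + 4b + 2c + d = -4
Solving the system yields a = 1, b = -2, c = 1, d = -6.
So P(n) = n^3 - 2n^2 + n - 6.
Check: P(-3) = -54. ✓

P(n) = n^3 - 2n^2 + n - 6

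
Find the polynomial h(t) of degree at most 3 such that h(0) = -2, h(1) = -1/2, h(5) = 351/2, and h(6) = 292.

h(t) = t^3 + (5/2)t^2 - 2t - 2

Write h(t) = at^3 + bt^2 + ct + d. Substituting each data point gives a linear system:
  d = -2
  a + b + c + d = -1/2
  125a + 25b + 5c + d = 351/2
  216a + 36b + 6c + d = 292
Solving the system yields a = 1, b = 5/2, c = -2, d = -2.
So h(t) = t^3 + (5/2)t^2 - 2t - 2.
Check: h(1) = -1/2. ✓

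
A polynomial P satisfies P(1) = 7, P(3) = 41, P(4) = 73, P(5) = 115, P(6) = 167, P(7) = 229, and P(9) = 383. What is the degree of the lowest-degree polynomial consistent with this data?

Divided differences on the nodes 1, 3, 4, 5, 6, 7, 9:
  order 0: 7  41  73  115  167  229  383
  order 1: 17  32  42  52  62  77
  order 2: 5  5  5  5  5
  order 3: 0  0  0  0
  order 4: 0  0  0
  order 5: 0  0
  order 6: 0
The order-2 divided differences are all 5 (nonzero) and every higher order vanishes, so the data lies on a polynomial of degree exactly 2.

2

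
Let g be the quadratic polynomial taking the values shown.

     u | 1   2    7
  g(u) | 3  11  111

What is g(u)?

Write g(u) = au^2 + bu + c. Substituting each data point gives a linear system:
  a + b + c = 3
  4a + 2b + c = 11
  49a + 7b + c = 111
Solving the system yields a = 2, b = 2, c = -1.
So g(u) = 2u² + 2u - 1.
Check: g(1) = 3. ✓

g(u) = 2u^2 + 2u - 1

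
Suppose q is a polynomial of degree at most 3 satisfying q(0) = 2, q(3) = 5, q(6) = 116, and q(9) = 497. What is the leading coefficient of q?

1

Write q(x) = ax^3 + bx^2 + cx + d. Substituting each data point gives a linear system:
  d = 2
  27a + 9b + 3c + d = 5
  216a + 36b + 6c + d = 116
  729a + 81b + 9c + d = 497
Solving the system yields a = 1, b = -3, c = 1, d = 2.
So q(x) = x^3 - 3x^2 + x + 2.
The leading coefficient is 1.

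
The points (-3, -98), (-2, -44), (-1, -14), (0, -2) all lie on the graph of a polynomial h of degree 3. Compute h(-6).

-464

Forward differences of the values at t = -3, -2, -1, 0:
  h  : -98  -44  -14  -2
  Δ  : 54  30  12
  Δ^2: -24  -18
  Δ^3: 6
The third differences are constant, confirming degree 3.
Interpolating (Newton forward form) and evaluating at t = -6 gives h(-6) = -464.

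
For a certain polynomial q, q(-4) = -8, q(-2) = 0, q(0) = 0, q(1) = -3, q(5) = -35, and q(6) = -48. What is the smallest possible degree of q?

Divided differences on the nodes -4, -2, 0, 1, 5, 6:
  order 0: -8  0  0  -3  -35  -48
  order 1: 4  0  -3  -8  -13
  order 2: -1  -1  -1  -1
  order 3: 0  0  0
  order 4: 0  0
  order 5: 0
The order-2 divided differences are all -1 (nonzero) and every higher order vanishes, so the data lies on a polynomial of degree exactly 2.

2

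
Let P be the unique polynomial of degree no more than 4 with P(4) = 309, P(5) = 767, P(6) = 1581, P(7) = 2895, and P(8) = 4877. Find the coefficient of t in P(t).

Write P(t) = at^4 + bt^3 + ct^2 + dt + e. Substituting each data point gives a linear system:
  256a + 64b + 16c + 4d + e = 309
  625a + 125b + 25c + 5d + e = 767
  1296a + 216b + 36c + 6d + e = 1581
  2401a + 343b + 49c + 7d + e = 2895
  4096a + 512b + 64c + 8d + e = 4877
Solving the system yields a = 1, b = 2, c = -3, d = -6, e = -3.
So P(t) = t⁴ + 2t³ - 3t² - 6t - 3.
The coefficient of t is -6.

-6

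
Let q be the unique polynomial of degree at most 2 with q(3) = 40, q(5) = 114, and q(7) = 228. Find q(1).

6

Using the Lagrange interpolation formula with nodes 3, 5, 7:
  L_0(s) = (s - 5)(s - 7) / 8
  L_1(s) = (s - 3)(s - 7) / -4
  L_2(s) = (s - 3)(s - 5) / 8
Then q(s) = 40·L_0(s) + 114·L_1(s) + 228·L_2(s).
Expanding and collecting terms gives q(s) = 5s^2 - 3s + 4.
Evaluating at s = 1: q(1) = 6.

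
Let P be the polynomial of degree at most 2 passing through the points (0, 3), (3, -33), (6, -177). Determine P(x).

Write P(x) = ax^2 + bx + c. Substituting each data point gives a linear system:
  c = 3
  9a + 3b + c = -33
  36a + 6b + c = -177
Solving the system yields a = -6, b = 6, c = 3.
So P(x) = -6x² + 6x + 3.
Check: P(6) = -177. ✓

P(x) = -6x^2 + 6x + 3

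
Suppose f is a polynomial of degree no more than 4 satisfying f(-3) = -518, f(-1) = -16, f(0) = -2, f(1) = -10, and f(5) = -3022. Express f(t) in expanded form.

f(t) = -5t^4 + 2t^3 - 6t^2 + t - 2

Write f(t) = at^4 + bt^3 + ct^2 + dt + e. Substituting each data point gives a linear system:
  81a - 27b + 9c - 3d + e = -518
  a - b + c - d + e = -16
  e = -2
  a + b + c + d + e = -10
  625a + 125b + 25c + 5d + e = -3022
Solving the system yields a = -5, b = 2, c = -6, d = 1, e = -2.
So f(t) = -5t^4 + 2t^3 - 6t^2 + t - 2.
Check: f(-1) = -16. ✓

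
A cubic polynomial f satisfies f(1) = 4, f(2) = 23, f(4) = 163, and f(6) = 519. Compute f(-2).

Using the Lagrange interpolation formula with nodes 1, 2, 4, 6:
  L_0(u) = (u - 2)(u - 4)(u - 6) / -15
  L_1(u) = (u - 1)(u - 4)(u - 6) / 8
  L_2(u) = (u - 1)(u - 2)(u - 6) / -12
  L_3(u) = (u - 1)(u - 2)(u - 4) / 40
Then f(u) = 4·L_0(u) + 23·L_1(u) + 163·L_2(u) + 519·L_3(u).
Expanding and collecting terms gives f(u) = 2u^3 + 3u^2 - 4u + 3.
Evaluating at u = -2: f(-2) = 7.

7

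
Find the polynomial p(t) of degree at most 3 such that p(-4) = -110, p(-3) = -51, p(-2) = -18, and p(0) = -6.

p(t) = t^3 - 4t^2 - 6t - 6

Using the Lagrange interpolation formula with nodes -4, -3, -2, 0:
  L_0(t) = (t + 3)(t + 2)t / -8
  L_1(t) = (t + 4)(t + 2)t / 3
  L_2(t) = (t + 4)(t + 3)t / -4
  L_3(t) = (t + 4)(t + 3)(t + 2) / 24
Then p(t) = -110·L_0(t) - 51·L_1(t) - 18·L_2(t) - 6·L_3(t).
Expanding and collecting terms gives p(t) = t³ - 4t² - 6t - 6.
Check: p(0) = -6. ✓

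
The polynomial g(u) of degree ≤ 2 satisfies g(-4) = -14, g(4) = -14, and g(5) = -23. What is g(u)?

Write g(u) = au^2 + bu + c. Substituting each data point gives a linear system:
  16a - 4b + c = -14
  16a + 4b + c = -14
  25a + 5b + c = -23
Solving the system yields a = -1, b = 0, c = 2.
So g(u) = -u^2 + 2.
Check: g(-4) = -14. ✓

g(u) = -u^2 + 2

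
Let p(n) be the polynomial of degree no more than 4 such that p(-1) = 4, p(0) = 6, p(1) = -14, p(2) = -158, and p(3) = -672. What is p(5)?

Using the Lagrange interpolation formula with nodes -1, 0, 1, 2, 3:
  L_0(n) = n(n - 1)(n - 2)(n - 3) / 24
  L_1(n) = (n + 1)(n - 1)(n - 2)(n - 3) / -6
  L_2(n) = (n + 1)n(n - 2)(n - 3) / 4
  L_3(n) = (n + 1)n(n - 1)(n - 3) / -6
  L_4(n) = (n + 1)n(n - 1)(n - 2) / 24
Then p(n) = 4·L_0(n) + 6·L_1(n) - 14·L_2(n) - 158·L_3(n) - 672·L_4(n).
Expanding and collecting terms gives p(n) = -6n^4 - 5n^3 - 5n^2 - 4n + 6.
Evaluating at n = 5: p(5) = -4514.

-4514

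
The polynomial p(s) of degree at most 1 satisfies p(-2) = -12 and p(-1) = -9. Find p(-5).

-21

Write p(s) = as + b. Substituting each data point gives a linear system:
  -2a + b = -12
  -a + b = -9
Solving the system yields a = 3, b = -6.
So p(s) = 3s - 6.
Then p(-5) = -21.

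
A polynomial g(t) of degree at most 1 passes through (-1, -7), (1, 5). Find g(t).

Write g(t) = at + b. Substituting each data point gives a linear system:
  -a + b = -7
  a + b = 5
Solving the system yields a = 6, b = -1.
So g(t) = 6t - 1.
Check: g(1) = 5. ✓

g(t) = 6t - 1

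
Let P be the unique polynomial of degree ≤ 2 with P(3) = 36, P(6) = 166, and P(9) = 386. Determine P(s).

Using the Lagrange interpolation formula with nodes 3, 6, 9:
  L_0(s) = (s - 6)(s - 9) / 18
  L_1(s) = (s - 3)(s - 9) / -9
  L_2(s) = (s - 3)(s - 6) / 18
Then P(s) = 36·L_0(s) + 166·L_1(s) + 386·L_2(s).
Expanding and collecting terms gives P(s) = 5s² - (5/3)s - 4.
Check: P(3) = 36. ✓

P(s) = 5s^2 - (5/3)s - 4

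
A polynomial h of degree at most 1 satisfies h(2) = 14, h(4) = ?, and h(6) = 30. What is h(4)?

22

On equispaced nodes a degree-1 polynomial has vanishing second forward difference, so
  h(2) - 2·h(4) + h(6) = 0.
Substituting the known values and solving for h(4):
  -2·h(4) = -44
  h(4) = 22.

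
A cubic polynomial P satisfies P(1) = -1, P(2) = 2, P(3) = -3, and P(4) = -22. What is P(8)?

Using the Lagrange interpolation formula with nodes 1, 2, 3, 4:
  L_0(s) = (s - 2)(s - 3)(s - 4) / -6
  L_1(s) = (s - 1)(s - 3)(s - 4) / 2
  L_2(s) = (s - 1)(s - 2)(s - 4) / -2
  L_3(s) = (s - 1)(s - 2)(s - 3) / 6
Then P(s) = -1·L_0(s) + 2·L_1(s) - 3·L_2(s) - 22·L_3(s).
Expanding and collecting terms gives P(s) = -s^3 + 2s^2 + 4s - 6.
Evaluating at s = 8: P(8) = -358.

-358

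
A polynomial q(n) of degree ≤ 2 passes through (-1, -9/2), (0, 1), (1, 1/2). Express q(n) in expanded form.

q(n) = -3n^2 + (5/2)n + 1

Using the Lagrange interpolation formula with nodes -1, 0, 1:
  L_0(n) = n(n - 1) / 2
  L_1(n) = (n + 1)(n - 1) / -1
  L_2(n) = (n + 1)n / 2
Then q(n) = -9/2·L_0(n) + 1·L_1(n) + 1/2·L_2(n).
Expanding and collecting terms gives q(n) = -3n^2 + (5/2)n + 1.
Check: q(1) = 1/2. ✓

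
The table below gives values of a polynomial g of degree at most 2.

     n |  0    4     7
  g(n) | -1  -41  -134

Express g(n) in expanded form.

g(n) = -3n^2 + 2n - 1

Write g(n) = an^2 + bn + c. Substituting each data point gives a linear system:
  c = -1
  16a + 4b + c = -41
  49a + 7b + c = -134
Solving the system yields a = -3, b = 2, c = -1.
So g(n) = -3n^2 + 2n - 1.
Check: g(7) = -134. ✓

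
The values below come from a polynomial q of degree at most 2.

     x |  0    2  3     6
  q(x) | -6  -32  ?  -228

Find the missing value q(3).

The 3 known points determine the degree-2 polynomial uniquely.
Write q(x) = ax^2 + bx + c. Substituting each data point gives a linear system:
  c = -6
  4a + 2b + c = -32
  36a + 6b + c = -228
Solving the system yields a = -6, b = -1, c = -6.
So q(x) = -6x² - x - 6.
Then q(3) = -63.

-63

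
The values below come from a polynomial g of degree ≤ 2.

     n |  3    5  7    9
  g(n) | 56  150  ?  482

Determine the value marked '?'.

292

The 3 known points determine the degree-2 polynomial uniquely.
Write g(n) = an^2 + bn + c. Substituting each data point gives a linear system:
  9a + 3b + c = 56
  25a + 5b + c = 150
  81a + 9b + c = 482
Solving the system yields a = 6, b = -1, c = 5.
So g(n) = 6n² - n + 5.
Then g(7) = 292.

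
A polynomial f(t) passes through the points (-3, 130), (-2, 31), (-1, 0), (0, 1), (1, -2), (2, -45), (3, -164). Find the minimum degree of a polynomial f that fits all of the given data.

3

Forward differences of the values at t = -3, -2, -1, 0, 1, 2, 3:
  f  : 130  31  0  1  -2  -45  -164
  Δ  : -99  -31  1  -3  -43  -119
  Δ^2: 68  32  -4  -40  -76
  Δ^3: -36  -36  -36  -36
  Δ^4: 0  0  0
  Δ^5: 0  0
  Δ^6: 0
The third differences are constant (-36) and nonzero, while all higher differences vanish, so the minimal degree is 3.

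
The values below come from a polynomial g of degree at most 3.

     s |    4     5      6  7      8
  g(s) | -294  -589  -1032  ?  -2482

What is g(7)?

-1653

On equispaced nodes a degree-3 polynomial has vanishing fourth forward difference, so
  g(4) - 4·g(5) + 6·g(6) - 4·g(7) + g(8) = 0.
Substituting the known values and solving for g(7):
  -4·g(7) = 6612
  g(7) = -1653.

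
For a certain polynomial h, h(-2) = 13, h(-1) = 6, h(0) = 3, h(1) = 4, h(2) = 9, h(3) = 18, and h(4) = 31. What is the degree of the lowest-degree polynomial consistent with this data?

Forward differences of the values at n = -2, -1, 0, 1, 2, 3, 4:
  h  : 13  6  3  4  9  18  31
  Δ  : -7  -3  1  5  9  13
  Δ^2: 4  4  4  4  4
  Δ^3: 0  0  0  0
  Δ^4: 0  0  0
  Δ^5: 0  0
  Δ^6: 0
The second differences are constant (4) and nonzero, while all higher differences vanish, so the minimal degree is 2.

2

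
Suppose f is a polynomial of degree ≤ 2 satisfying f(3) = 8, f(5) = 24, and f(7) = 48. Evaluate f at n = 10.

99

Using the Lagrange interpolation formula with nodes 3, 5, 7:
  L_0(n) = (n - 5)(n - 7) / 8
  L_1(n) = (n - 3)(n - 7) / -4
  L_2(n) = (n - 3)(n - 5) / 8
Then f(n) = 8·L_0(n) + 24·L_1(n) + 48·L_2(n).
Expanding and collecting terms gives f(n) = n² - 1.
Evaluating at n = 10: f(10) = 99.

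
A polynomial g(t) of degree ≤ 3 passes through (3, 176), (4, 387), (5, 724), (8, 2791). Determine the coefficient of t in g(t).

5

Write g(t) = at^3 + bt^2 + ct + d. Substituting each data point gives a linear system:
  27a + 9b + 3c + d = 176
  64a + 16b + 4c + d = 387
  125a + 25b + 5c + d = 724
  512a + 64b + 8c + d = 2791
Solving the system yields a = 5, b = 3, c = 5, d = -1.
So g(t) = 5t^3 + 3t^2 + 5t - 1.
The coefficient of t is 5.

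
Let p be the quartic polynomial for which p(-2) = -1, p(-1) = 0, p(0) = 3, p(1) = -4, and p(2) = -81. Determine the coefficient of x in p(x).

4

Write p(x) = ax^4 + bx^3 + cx^2 + dx + e. Substituting each data point gives a linear system:
  16a - 8b + 4c - 2d + e = -1
  a - b + c - d + e = 0
  e = 3
  a + b + c + d + e = -4
  16a + 8b + 4c + 2d + e = -81
Solving the system yields a = -2, b = -6, c = -3, d = 4, e = 3.
So p(x) = -2x^4 - 6x^3 - 3x^2 + 4x + 3.
The coefficient of x is 4.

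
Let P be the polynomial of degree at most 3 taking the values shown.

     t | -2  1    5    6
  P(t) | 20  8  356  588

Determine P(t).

Write P(t) = at^3 + bt^2 + ct + d. Substituting each data point gives a linear system:
  -8a + 4b - 2c + d = 20
  a + b + c + d = 8
  125a + 25b + 5c + d = 356
  216a + 36b + 6c + d = 588
Solving the system yields a = 2, b = 5, c = -5, d = 6.
So P(t) = 2t^3 + 5t^2 - 5t + 6.
Check: P(5) = 356. ✓

P(t) = 2t^3 + 5t^2 - 5t + 6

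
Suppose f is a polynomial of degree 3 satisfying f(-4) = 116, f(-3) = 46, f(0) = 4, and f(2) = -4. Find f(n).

Using the Lagrange interpolation formula with nodes -4, -3, 0, 2:
  L_0(n) = (n + 3)n(n - 2) / -24
  L_1(n) = (n + 4)n(n - 2) / 15
  L_2(n) = (n + 4)(n + 3)(n - 2) / -24
  L_3(n) = (n + 4)(n + 3)n / 60
Then f(n) = 116·L_0(n) + 46·L_1(n) + 4·L_2(n) - 4·L_3(n).
Expanding and collecting terms gives f(n) = -2n^3 + 4n + 4.
Check: f(-4) = 116. ✓

f(n) = -2n^3 + 4n + 4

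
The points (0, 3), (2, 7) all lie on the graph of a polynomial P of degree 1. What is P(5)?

13

Write P(u) = au + b. Substituting each data point gives a linear system:
  b = 3
  2a + b = 7
Solving the system yields a = 2, b = 3.
So P(u) = 2u + 3.
Then P(5) = 13.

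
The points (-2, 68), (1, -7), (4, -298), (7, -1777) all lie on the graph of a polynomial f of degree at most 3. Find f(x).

Write f(x) = ax^3 + bx^2 + cx + d. Substituting each data point gives a linear system:
  -8a + 4b - 2c + d = 68
  a + b + c + d = -7
  64a + 16b + 4c + d = -298
  343a + 49b + 7c + d = -1777
Solving the system yields a = -6, b = 6, c = -1, d = -6.
So f(x) = -6x^3 + 6x^2 - x - 6.
Check: f(7) = -1777. ✓

f(x) = -6x^3 + 6x^2 - x - 6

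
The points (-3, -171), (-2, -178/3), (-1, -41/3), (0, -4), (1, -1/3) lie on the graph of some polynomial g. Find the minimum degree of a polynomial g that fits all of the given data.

Forward differences of the values at x = -3, -2, -1, 0, 1:
  g  : -171  -178/3  -41/3  -4  -1/3
  Δ  : 335/3  137/3  29/3  11/3
  Δ^2: -66  -36  -6
  Δ^3: 30  30
  Δ^4: 0
The third differences are constant (30) and nonzero, while all higher differences vanish, so the minimal degree is 3.

3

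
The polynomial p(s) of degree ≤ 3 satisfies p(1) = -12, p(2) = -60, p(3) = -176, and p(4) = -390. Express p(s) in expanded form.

p(s) = -5s^3 - 4s^2 - s - 2

Write p(s) = as^3 + bs^2 + cs + d. Substituting each data point gives a linear system:
  a + b + c + d = -12
  8a + 4b + 2c + d = -60
  27a + 9b + 3c + d = -176
  64a + 16b + 4c + d = -390
Solving the system yields a = -5, b = -4, c = -1, d = -2.
So p(s) = -5s^3 - 4s^2 - s - 2.
Check: p(4) = -390. ✓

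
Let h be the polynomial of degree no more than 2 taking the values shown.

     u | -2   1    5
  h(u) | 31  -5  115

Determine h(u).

Write h(u) = au^2 + bu + c. Substituting each data point gives a linear system:
  4a - 2b + c = 31
  a + b + c = -5
  25a + 5b + c = 115
Solving the system yields a = 6, b = -6, c = -5.
So h(u) = 6u^2 - 6u - 5.
Check: h(5) = 115. ✓

h(u) = 6u^2 - 6u - 5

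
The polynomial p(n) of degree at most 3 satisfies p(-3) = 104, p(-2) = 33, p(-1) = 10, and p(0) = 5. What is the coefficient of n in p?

Write p(n) = an^3 + bn^2 + cn + d. Substituting each data point gives a linear system:
  -27a + 9b - 3c + d = 104
  -8a + 4b - 2c + d = 33
  -a + b - c + d = 10
  d = 5
Solving the system yields a = -5, b = -6, c = -6, d = 5.
So p(n) = -5n^3 - 6n^2 - 6n + 5.
The coefficient of n is -6.

-6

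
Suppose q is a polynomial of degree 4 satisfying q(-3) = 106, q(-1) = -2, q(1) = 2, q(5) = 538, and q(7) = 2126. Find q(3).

70

Write q(x) = ax^4 + bx^3 + cx^2 + dx + e. Substituting each data point gives a linear system:
  81a - 27b + 9c - 3d + e = 106
  a - b + c - d + e = -2
  a + b + c + d + e = 2
  625a + 125b + 25c + 5d + e = 538
  2401a + 343b + 49c + 7d + e = 2126
Solving the system yields a = 1, b = -1, c = 1, d = 3, e = -2.
So q(x) = x^4 - x^3 + x^2 + 3x - 2.
Then q(3) = 70.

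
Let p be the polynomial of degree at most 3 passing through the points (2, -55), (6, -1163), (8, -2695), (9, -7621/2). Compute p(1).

-21/2

Using the Lagrange interpolation formula with nodes 2, 6, 8, 9:
  L_0(t) = (t - 6)(t - 8)(t - 9) / -168
  L_1(t) = (t - 2)(t - 8)(t - 9) / 24
  L_2(t) = (t - 2)(t - 6)(t - 9) / -12
  L_3(t) = (t - 2)(t - 6)(t - 8) / 21
Then p(t) = -55·L_0(t) - 1163·L_1(t) - 2695·L_2(t) - 7621/2·L_3(t).
Expanding and collecting terms gives p(t) = -5t^3 - (3/2)t^2 - 5t + 1.
Evaluating at t = 1: p(1) = -21/2.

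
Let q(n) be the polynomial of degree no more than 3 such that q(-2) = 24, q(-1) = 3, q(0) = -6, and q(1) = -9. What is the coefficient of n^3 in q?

-1

Write q(n) = an^3 + bn^2 + cn + d. Substituting each data point gives a linear system:
  -8a + 4b - 2c + d = 24
  -a + b - c + d = 3
  d = -6
  a + b + c + d = -9
Solving the system yields a = -1, b = 3, c = -5, d = -6.
So q(n) = -n³ + 3n² - 5n - 6.
The leading coefficient is -1.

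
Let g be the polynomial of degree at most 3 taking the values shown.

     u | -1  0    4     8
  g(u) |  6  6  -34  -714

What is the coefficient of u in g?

Write g(u) = au^3 + bu^2 + cu + d. Substituting each data point gives a linear system:
  -a + b - c + d = 6
  d = 6
  64a + 16b + 4c + d = -34
  512a + 64b + 8c + d = -714
Solving the system yields a = -2, b = 4, c = 6, d = 6.
So g(u) = -2u^3 + 4u^2 + 6u + 6.
The coefficient of u is 6.

6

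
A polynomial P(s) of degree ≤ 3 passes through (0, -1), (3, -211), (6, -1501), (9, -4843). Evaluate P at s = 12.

-11209

Forward differences of the values at s = 0, 3, 6, 9:
  P  : -1  -211  -1501  -4843
  Δ  : -210  -1290  -3342
  Δ^2: -1080  -2052
  Δ^3: -972
The third differences are constant, confirming degree 3.
Interpolating (Newton forward form) and evaluating at s = 12 gives P(12) = -11209.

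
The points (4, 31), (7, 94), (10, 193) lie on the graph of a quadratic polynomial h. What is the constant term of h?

Write h(t) = at^2 + bt + c. Substituting each data point gives a linear system:
  16a + 4b + c = 31
  49a + 7b + c = 94
  100a + 10b + c = 193
Solving the system yields a = 2, b = -1, c = 3.
So h(t) = 2t^2 - t + 3.
The constant term is 3.

3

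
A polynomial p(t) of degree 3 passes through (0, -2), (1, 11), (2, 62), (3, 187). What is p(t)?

Write p(t) = at^3 + bt^2 + ct + d. Substituting each data point gives a linear system:
  d = -2
  a + b + c + d = 11
  8a + 4b + 2c + d = 62
  27a + 9b + 3c + d = 187
Solving the system yields a = 6, b = 1, c = 6, d = -2.
So p(t) = 6t^3 + t^2 + 6t - 2.
Check: p(2) = 62. ✓

p(t) = 6t^3 + t^2 + 6t - 2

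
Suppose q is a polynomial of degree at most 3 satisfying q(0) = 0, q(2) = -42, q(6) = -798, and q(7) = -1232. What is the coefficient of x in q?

Write q(x) = ax^3 + bx^2 + cx + d. Substituting each data point gives a linear system:
  d = 0
  8a + 4b + 2c + d = -42
  216a + 36b + 6c + d = -798
  343a + 49b + 7c + d = -1232
Solving the system yields a = -3, b = -4, c = -1, d = 0.
So q(x) = -3x^3 - 4x^2 - x.
The coefficient of x is -1.

-1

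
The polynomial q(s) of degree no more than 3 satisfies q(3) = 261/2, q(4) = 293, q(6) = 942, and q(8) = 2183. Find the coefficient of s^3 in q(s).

Write q(s) = as^3 + bs^2 + cs + d. Substituting each data point gives a linear system:
  27a + 9b + 3c + d = 261/2
  64a + 16b + 4c + d = 293
  216a + 36b + 6c + d = 942
  512a + 64b + 8c + d = 2183
Solving the system yields a = 4, b = 2, c = 1/2, d = 3.
So q(s) = 4s^3 + 2s^2 + (1/2)s + 3.
The leading coefficient is 4.

4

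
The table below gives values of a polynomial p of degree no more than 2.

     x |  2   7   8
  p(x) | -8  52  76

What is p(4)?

4

Write p(x) = ax^2 + bx + c. Substituting each data point gives a linear system:
  4a + 2b + c = -8
  49a + 7b + c = 52
  64a + 8b + c = 76
Solving the system yields a = 2, b = -6, c = -4.
So p(x) = 2x² - 6x - 4.
Then p(4) = 4.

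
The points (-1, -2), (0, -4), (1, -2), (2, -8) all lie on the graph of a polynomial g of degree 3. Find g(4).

Write g(t) = at^3 + bt^2 + ct + d. Substituting each data point gives a linear system:
  -a + b - c + d = -2
  d = -4
  a + b + c + d = -2
  8a + 4b + 2c + d = -8
Solving the system yields a = -2, b = 2, c = 2, d = -4.
So g(t) = -2t^3 + 2t^2 + 2t - 4.
Then g(4) = -92.

-92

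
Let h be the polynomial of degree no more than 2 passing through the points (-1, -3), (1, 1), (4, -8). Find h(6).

Using the Lagrange interpolation formula with nodes -1, 1, 4:
  L_0(s) = (s - 1)(s - 4) / 10
  L_1(s) = (s + 1)(s - 4) / -6
  L_2(s) = (s + 1)(s - 1) / 15
Then h(s) = -3·L_0(s) + 1·L_1(s) - 8·L_2(s).
Expanding and collecting terms gives h(s) = -s² + 2s.
Evaluating at s = 6: h(6) = -24.

-24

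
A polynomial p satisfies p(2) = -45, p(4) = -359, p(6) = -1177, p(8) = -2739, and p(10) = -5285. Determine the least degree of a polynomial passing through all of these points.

3

Forward differences of the values at n = 2, 4, 6, 8, 10:
  p  : -45  -359  -1177  -2739  -5285
  Δ  : -314  -818  -1562  -2546
  Δ^2: -504  -744  -984
  Δ^3: -240  -240
  Δ^4: 0
The third differences are constant (-240) and nonzero, while all higher differences vanish, so the minimal degree is 3.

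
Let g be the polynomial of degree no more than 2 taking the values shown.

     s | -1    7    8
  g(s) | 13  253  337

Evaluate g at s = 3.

37

Write g(s) = as^2 + bs + c. Substituting each data point gives a linear system:
  a - b + c = 13
  49a + 7b + c = 253
  64a + 8b + c = 337
Solving the system yields a = 6, b = -6, c = 1.
So g(s) = 6s^2 - 6s + 1.
Then g(3) = 37.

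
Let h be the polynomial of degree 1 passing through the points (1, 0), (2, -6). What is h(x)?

Write h(x) = ax + b. Substituting each data point gives a linear system:
  a + b = 0
  2a + b = -6
Solving the system yields a = -6, b = 6.
So h(x) = -6x + 6.
Check: h(1) = 0. ✓

h(x) = -6x + 6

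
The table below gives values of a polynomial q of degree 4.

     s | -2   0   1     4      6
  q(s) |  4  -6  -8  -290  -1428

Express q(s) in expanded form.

Write q(s) = as^4 + bs^3 + cs^2 + ds + e. Substituting each data point gives a linear system:
  16a - 8b + 4c - 2d + e = 4
  e = -6
  a + b + c + d + e = -8
  256a + 64b + 16c + 4d + e = -290
  1296a + 216b + 36c + 6d + e = -1428
Solving the system yields a = -1, b = -1, c = 3, d = -3, e = -6.
So q(s) = -s^4 - s^3 + 3s^2 - 3s - 6.
Check: q(6) = -1428. ✓

q(s) = -s^4 - s^3 + 3s^2 - 3s - 6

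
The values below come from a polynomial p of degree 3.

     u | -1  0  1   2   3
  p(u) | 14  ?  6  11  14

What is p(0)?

On equispaced nodes a degree-3 polynomial has vanishing fourth forward difference, so
  p(-1) - 4·p(0) + 6·p(1) - 4·p(2) + p(3) = 0.
Substituting the known values and solving for p(0):
  -4·p(0) = -20
  p(0) = 5.

5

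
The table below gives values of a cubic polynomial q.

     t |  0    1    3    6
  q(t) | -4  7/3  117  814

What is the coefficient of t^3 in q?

Write q(t) = at^3 + bt^2 + ct + d. Substituting each data point gives a linear system:
  d = -4
  a + b + c + d = 7/3
  27a + 9b + 3c + d = 117
  216a + 36b + 6c + d = 814
Solving the system yields a = 3, b = 5, c = -5/3, d = -4.
So q(t) = 3t^3 + 5t^2 - (5/3)t - 4.
The leading coefficient is 3.

3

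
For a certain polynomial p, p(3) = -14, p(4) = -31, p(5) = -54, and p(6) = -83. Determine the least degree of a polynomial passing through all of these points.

Forward differences of the values at n = 3, 4, 5, 6:
  p  : -14  -31  -54  -83
  Δ  : -17  -23  -29
  Δ^2: -6  -6
  Δ^3: 0
The second differences are constant (-6) and nonzero, while all higher differences vanish, so the minimal degree is 2.

2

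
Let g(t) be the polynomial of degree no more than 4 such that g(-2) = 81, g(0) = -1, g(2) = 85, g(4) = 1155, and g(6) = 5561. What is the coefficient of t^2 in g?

Write g(t) = at^4 + bt^3 + ct^2 + dt + e. Substituting each data point gives a linear system:
  16a - 8b + 4c - 2d + e = 81
  e = -1
  16a + 8b + 4c + 2d + e = 85
  256a + 64b + 16c + 4d + e = 1155
  1296a + 216b + 36c + 6d + e = 5561
Solving the system yields a = 4, b = 1, c = 5, d = -3, e = -1.
So g(t) = 4t⁴ + t³ + 5t² - 3t - 1.
The coefficient of t^2 is 5.

5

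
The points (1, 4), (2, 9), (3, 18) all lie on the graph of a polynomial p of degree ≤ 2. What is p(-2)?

13

Forward differences of the values at t = 1, 2, 3:
  p  : 4  9  18
  Δ  : 5  9
  Δ^2: 4
The second differences are constant, confirming degree 2.
Interpolating (Newton forward form) and evaluating at t = -2 gives p(-2) = 13.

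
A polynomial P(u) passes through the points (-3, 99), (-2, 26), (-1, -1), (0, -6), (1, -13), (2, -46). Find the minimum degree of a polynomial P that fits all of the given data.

Forward differences of the values at u = -3, -2, -1, 0, 1, 2:
  P  : 99  26  -1  -6  -13  -46
  Δ  : -73  -27  -5  -7  -33
  Δ^2: 46  22  -2  -26
  Δ^3: -24  -24  -24
  Δ^4: 0  0
  Δ^5: 0
The third differences are constant (-24) and nonzero, while all higher differences vanish, so the minimal degree is 3.

3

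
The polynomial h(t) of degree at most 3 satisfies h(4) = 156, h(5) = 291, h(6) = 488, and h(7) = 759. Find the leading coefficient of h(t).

Write h(t) = at^3 + bt^2 + ct + d. Substituting each data point gives a linear system:
  64a + 16b + 4c + d = 156
  125a + 25b + 5c + d = 291
  216a + 36b + 6c + d = 488
  343a + 49b + 7c + d = 759
Solving the system yields a = 2, b = 1, c = 4, d = -4.
So h(t) = 2t³ + t² + 4t - 4.
The leading coefficient is 2.

2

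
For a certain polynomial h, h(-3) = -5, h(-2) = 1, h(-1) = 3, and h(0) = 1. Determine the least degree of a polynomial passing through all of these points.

Forward differences of the values at s = -3, -2, -1, 0:
  h  : -5  1  3  1
  Δ  : 6  2  -2
  Δ^2: -4  -4
  Δ^3: 0
The second differences are constant (-4) and nonzero, while all higher differences vanish, so the minimal degree is 2.

2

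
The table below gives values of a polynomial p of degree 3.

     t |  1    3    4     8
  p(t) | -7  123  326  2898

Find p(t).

p(t) = 6t^3 - 2t^2 - 5t - 6

Using the Lagrange interpolation formula with nodes 1, 3, 4, 8:
  L_0(t) = (t - 3)(t - 4)(t - 8) / -42
  L_1(t) = (t - 1)(t - 4)(t - 8) / 10
  L_2(t) = (t - 1)(t - 3)(t - 8) / -12
  L_3(t) = (t - 1)(t - 3)(t - 4) / 140
Then p(t) = -7·L_0(t) + 123·L_1(t) + 326·L_2(t) + 2898·L_3(t).
Expanding and collecting terms gives p(t) = 6t³ - 2t² - 5t - 6.
Check: p(8) = 2898. ✓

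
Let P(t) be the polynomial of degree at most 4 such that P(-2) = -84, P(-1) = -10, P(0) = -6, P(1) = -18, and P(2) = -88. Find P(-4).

Forward differences of the values at t = -2, -1, 0, 1, 2:
  P  : -84  -10  -6  -18  -88
  Δ  : 74  4  -12  -70
  Δ^2: -70  -16  -58
  Δ^3: 54  -42
  Δ^4: -96
The fourth differences are constant, confirming degree 4.
Interpolating (Newton forward form) and evaluating at t = -4 gives P(-4) = -1138.

-1138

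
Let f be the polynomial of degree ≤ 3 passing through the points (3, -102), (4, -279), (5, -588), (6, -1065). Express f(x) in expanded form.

f(x) = -6x^3 + 6x^2 + 3x - 3

Using the Lagrange interpolation formula with nodes 3, 4, 5, 6:
  L_0(x) = (x - 4)(x - 5)(x - 6) / -6
  L_1(x) = (x - 3)(x - 5)(x - 6) / 2
  L_2(x) = (x - 3)(x - 4)(x - 6) / -2
  L_3(x) = (x - 3)(x - 4)(x - 5) / 6
Then f(x) = -102·L_0(x) - 279·L_1(x) - 588·L_2(x) - 1065·L_3(x).
Expanding and collecting terms gives f(x) = -6x^3 + 6x^2 + 3x - 3.
Check: f(6) = -1065. ✓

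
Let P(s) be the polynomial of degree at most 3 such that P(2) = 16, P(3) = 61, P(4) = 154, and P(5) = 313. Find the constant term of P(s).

Write P(s) = as^3 + bs^2 + cs + d. Substituting each data point gives a linear system:
  8a + 4b + 2c + d = 16
  27a + 9b + 3c + d = 61
  64a + 16b + 4c + d = 154
  125a + 25b + 5c + d = 313
Solving the system yields a = 3, b = -3, c = 3, d = -2.
So P(s) = 3s³ - 3s² + 3s - 2.
The constant term is -2.

-2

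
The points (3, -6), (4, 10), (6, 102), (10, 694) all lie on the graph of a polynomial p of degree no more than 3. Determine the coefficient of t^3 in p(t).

1

Write p(t) = at^3 + bt^2 + ct + d. Substituting each data point gives a linear system:
  27a + 9b + 3c + d = -6
  64a + 16b + 4c + d = 10
  216a + 36b + 6c + d = 102
  1000a + 100b + 10c + d = 694
Solving the system yields a = 1, b = -3, c = 0, d = -6.
So p(t) = t^3 - 3t^2 - 6.
The leading coefficient is 1.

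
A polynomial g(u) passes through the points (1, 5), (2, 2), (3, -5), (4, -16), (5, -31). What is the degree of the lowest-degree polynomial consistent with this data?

Forward differences of the values at u = 1, 2, 3, 4, 5:
  g  : 5  2  -5  -16  -31
  Δ  : -3  -7  -11  -15
  Δ^2: -4  -4  -4
  Δ^3: 0  0
  Δ^4: 0
The second differences are constant (-4) and nonzero, while all higher differences vanish, so the minimal degree is 2.

2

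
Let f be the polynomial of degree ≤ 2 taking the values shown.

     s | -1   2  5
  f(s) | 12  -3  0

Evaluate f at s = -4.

Write f(s) = as^2 + bs + c. Substituting each data point gives a linear system:
  a - b + c = 12
  4a + 2b + c = -3
  25a + 5b + c = 0
Solving the system yields a = 1, b = -6, c = 5.
So f(s) = s² - 6s + 5.
Then f(-4) = 45.

45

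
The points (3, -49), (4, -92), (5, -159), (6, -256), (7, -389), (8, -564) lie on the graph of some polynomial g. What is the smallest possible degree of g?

Forward differences of the values at t = 3, 4, 5, 6, 7, 8:
  g  : -49  -92  -159  -256  -389  -564
  Δ  : -43  -67  -97  -133  -175
  Δ^2: -24  -30  -36  -42
  Δ^3: -6  -6  -6
  Δ^4: 0  0
  Δ^5: 0
The third differences are constant (-6) and nonzero, while all higher differences vanish, so the minimal degree is 3.

3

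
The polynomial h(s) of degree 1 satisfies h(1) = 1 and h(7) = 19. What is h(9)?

Using the Lagrange interpolation formula with nodes 1, 7:
  L_0(s) = (s - 7) / -6
  L_1(s) = (s - 1) / 6
Then h(s) = 1·L_0(s) + 19·L_1(s).
Expanding and collecting terms gives h(s) = 3s - 2.
Evaluating at s = 9: h(9) = 25.

25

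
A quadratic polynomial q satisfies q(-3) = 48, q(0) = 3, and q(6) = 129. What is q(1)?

4

Write q(t) = at^2 + bt + c. Substituting each data point gives a linear system:
  9a - 3b + c = 48
  c = 3
  36a + 6b + c = 129
Solving the system yields a = 4, b = -3, c = 3.
So q(t) = 4t^2 - 3t + 3.
Then q(1) = 4.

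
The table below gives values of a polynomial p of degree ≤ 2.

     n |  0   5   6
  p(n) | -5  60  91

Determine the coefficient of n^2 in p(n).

Write p(n) = an^2 + bn + c. Substituting each data point gives a linear system:
  c = -5
  25a + 5b + c = 60
  36a + 6b + c = 91
Solving the system yields a = 3, b = -2, c = -5.
So p(n) = 3n^2 - 2n - 5.
The leading coefficient is 3.

3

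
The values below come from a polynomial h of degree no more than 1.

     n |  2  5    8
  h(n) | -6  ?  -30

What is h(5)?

The 2 known points determine the degree-1 polynomial uniquely.
Write h(n) = an + b. Substituting each data point gives a linear system:
  2a + b = -6
  8a + b = -30
Solving the system yields a = -4, b = 2.
So h(n) = -4n + 2.
Then h(5) = -18.

-18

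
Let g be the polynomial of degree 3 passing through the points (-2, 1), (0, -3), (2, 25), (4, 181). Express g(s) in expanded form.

g(s) = 2s^3 + 4s^2 - 2s - 3

Write g(s) = as^3 + bs^2 + cs + d. Substituting each data point gives a linear system:
  -8a + 4b - 2c + d = 1
  d = -3
  8a + 4b + 2c + d = 25
  64a + 16b + 4c + d = 181
Solving the system yields a = 2, b = 4, c = -2, d = -3.
So g(s) = 2s³ + 4s² - 2s - 3.
Check: g(2) = 25. ✓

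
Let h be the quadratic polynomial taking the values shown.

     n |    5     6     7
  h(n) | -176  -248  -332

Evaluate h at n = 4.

Using the Lagrange interpolation formula with nodes 5, 6, 7:
  L_0(n) = (n - 6)(n - 7) / 2
  L_1(n) = (n - 5)(n - 7) / -1
  L_2(n) = (n - 5)(n - 6) / 2
Then h(n) = -176·L_0(n) - 248·L_1(n) - 332·L_2(n).
Expanding and collecting terms gives h(n) = -6n² - 6n + 4.
Evaluating at n = 4: h(4) = -116.

-116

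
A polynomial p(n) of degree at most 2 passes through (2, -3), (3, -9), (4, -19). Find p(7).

-73

Forward differences of the values at n = 2, 3, 4:
  p  : -3  -9  -19
  Δ  : -6  -10
  Δ^2: -4
The second differences are constant, confirming degree 2.
Interpolating (Newton forward form) and evaluating at n = 7 gives p(7) = -73.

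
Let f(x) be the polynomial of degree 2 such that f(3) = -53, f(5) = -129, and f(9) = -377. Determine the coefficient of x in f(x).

Write f(x) = ax^2 + bx + c. Substituting each data point gives a linear system:
  9a + 3b + c = -53
  25a + 5b + c = -129
  81a + 9b + c = -377
Solving the system yields a = -4, b = -6, c = 1.
So f(x) = -4x² - 6x + 1.
The coefficient of x is -6.

-6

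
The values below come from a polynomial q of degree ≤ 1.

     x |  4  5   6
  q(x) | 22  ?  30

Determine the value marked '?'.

On equispaced nodes a degree-1 polynomial has vanishing second forward difference, so
  q(4) - 2·q(5) + q(6) = 0.
Substituting the known values and solving for q(5):
  -2·q(5) = -52
  q(5) = 26.

26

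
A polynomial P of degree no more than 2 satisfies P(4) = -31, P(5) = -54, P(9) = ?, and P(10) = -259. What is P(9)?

The 3 known points determine the degree-2 polynomial uniquely.
Write P(t) = at^2 + bt + c. Substituting each data point gives a linear system:
  16a + 4b + c = -31
  25a + 5b + c = -54
  100a + 10b + c = -259
Solving the system yields a = -3, b = 4, c = 1.
So P(t) = -3t^2 + 4t + 1.
Then P(9) = -206.

-206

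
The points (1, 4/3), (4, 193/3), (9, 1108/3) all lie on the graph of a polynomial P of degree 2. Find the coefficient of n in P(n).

-4

Write P(n) = an^2 + bn + c. Substituting each data point gives a linear system:
  a + b + c = 4/3
  16a + 4b + c = 193/3
  81a + 9b + c = 1108/3
Solving the system yields a = 5, b = -4, c = 1/3.
So P(n) = 5n^2 - 4n + 1/3.
The coefficient of n is -4.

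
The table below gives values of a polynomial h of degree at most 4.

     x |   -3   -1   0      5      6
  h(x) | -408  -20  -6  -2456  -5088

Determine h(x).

Using the Lagrange interpolation formula with nodes -3, -1, 0, 5, 6:
  L_0(x) = (x + 1)x(x - 5)(x - 6) / 432
  L_1(x) = (x + 3)x(x - 5)(x - 6) / -84
  L_2(x) = (x + 3)(x + 1)(x - 5)(x - 6) / 90
  L_3(x) = (x + 3)(x + 1)x(x - 6) / -240
  L_4(x) = (x + 3)(x + 1)x(x - 5) / 378
Then h(x) = -408·L_0(x) - 20·L_1(x) - 6·L_2(x) - 2456·L_3(x) - 5088·L_4(x).
Expanding and collecting terms gives h(x) = -4x^4 + x^3 - 4x^2 + 5x - 6.
Check: h(5) = -2456. ✓

h(x) = -4x^4 + x^3 - 4x^2 + 5x - 6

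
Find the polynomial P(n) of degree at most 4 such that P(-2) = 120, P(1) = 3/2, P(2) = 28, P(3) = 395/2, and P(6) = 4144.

Write P(n) = an^4 + bn^3 + cn^2 + dn + e. Substituting each data point gives a linear system:
  16a - 8b + 4c - 2d + e = 120
  a + b + c + d + e = 3/2
  16a + 8b + 4c + 2d + e = 28
  81a + 27b + 9c + 3d + e = 395/2
  1296a + 216b + 36c + 6d + e = 4144
Solving the system yields a = 4, b = -5, c = 3/2, d = -3, e = 4.
So P(n) = 4n^4 - 5n^3 + (3/2)n^2 - 3n + 4.
Check: P(2) = 28. ✓

P(n) = 4n^4 - 5n^3 + (3/2)n^2 - 3n + 4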